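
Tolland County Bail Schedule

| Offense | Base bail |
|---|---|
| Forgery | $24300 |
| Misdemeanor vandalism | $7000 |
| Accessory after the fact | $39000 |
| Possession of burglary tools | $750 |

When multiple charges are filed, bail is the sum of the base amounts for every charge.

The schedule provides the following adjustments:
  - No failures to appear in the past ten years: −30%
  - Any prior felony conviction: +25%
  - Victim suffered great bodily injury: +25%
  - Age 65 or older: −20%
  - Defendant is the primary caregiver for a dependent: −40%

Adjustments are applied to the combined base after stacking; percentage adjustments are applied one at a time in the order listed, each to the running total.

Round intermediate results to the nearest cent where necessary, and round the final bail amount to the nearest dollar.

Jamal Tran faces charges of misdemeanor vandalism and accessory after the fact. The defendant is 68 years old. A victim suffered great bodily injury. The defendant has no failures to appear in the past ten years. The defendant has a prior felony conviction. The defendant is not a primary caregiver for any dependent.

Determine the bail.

$40250

Base amounts from the schedule: misdemeanor vandalism $7000; accessory after the fact $39000.
Stacking rule: sum of all bases. $7000 + $39000 = $46000.
No failures to appear in the past ten years (−30%): $46000 × 0.7 = $32200.
Any prior felony conviction (+25%): $32200 × 1.25 = $40250.
Victim suffered great bodily injury (+25%): $40250 × 1.25 = $50312.50.
Age 65 or older (−20%): $50312.50 × 0.8 = $40250.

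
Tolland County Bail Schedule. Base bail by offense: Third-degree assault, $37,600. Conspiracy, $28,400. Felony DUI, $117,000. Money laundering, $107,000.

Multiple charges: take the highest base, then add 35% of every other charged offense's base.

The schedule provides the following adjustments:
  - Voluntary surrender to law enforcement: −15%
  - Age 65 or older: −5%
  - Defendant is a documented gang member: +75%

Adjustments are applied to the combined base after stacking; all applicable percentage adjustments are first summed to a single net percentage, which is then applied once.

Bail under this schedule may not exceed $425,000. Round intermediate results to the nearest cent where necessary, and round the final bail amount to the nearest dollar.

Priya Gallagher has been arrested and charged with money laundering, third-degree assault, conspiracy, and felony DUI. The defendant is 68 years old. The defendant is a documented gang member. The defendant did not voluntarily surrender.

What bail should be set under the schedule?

Base amounts from the schedule: money laundering $107,000; third-degree assault $37,600; conspiracy $28,400; felony DUI $117,000.
Stacking rule: highest base plus 35% of each additional charge. Highest is felony DUI at $117,000. Additional: $107,000 × 35% = $37,450; $37,600 × 35% = $13,160; $28,400 × 35% = $9,940. Combined base = $117,000 + $60,550 = $177,550.
Net percentage adjustment: −5% +75% = +70%. $177,550 × 1.7 = $301,835.
$301,835 is within the $425,000 maximum.

$301,835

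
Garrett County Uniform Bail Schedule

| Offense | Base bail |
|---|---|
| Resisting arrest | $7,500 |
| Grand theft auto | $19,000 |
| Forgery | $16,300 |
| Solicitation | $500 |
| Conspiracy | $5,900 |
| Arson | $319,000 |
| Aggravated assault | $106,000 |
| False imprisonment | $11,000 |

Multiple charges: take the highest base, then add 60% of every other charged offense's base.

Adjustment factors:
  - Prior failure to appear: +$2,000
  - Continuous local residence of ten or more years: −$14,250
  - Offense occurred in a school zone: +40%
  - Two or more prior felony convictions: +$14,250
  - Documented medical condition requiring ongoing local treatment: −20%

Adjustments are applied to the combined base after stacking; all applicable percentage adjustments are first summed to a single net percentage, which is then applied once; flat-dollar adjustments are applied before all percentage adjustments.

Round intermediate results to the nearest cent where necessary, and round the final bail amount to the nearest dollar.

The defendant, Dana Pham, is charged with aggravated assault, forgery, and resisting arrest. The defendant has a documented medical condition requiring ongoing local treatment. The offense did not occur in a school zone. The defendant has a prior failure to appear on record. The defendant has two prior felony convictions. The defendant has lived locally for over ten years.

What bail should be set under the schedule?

$97,824

Base amounts from the schedule: aggravated assault $106,000; forgery $16,300; resisting arrest $7,500.
Stacking rule: highest base plus 60% of each additional charge. Highest is aggravated assault at $106,000. Additional: $16,300 × 60% = $9,780; $7,500 × 60% = $4,500. Combined base = $106,000 + $14,280 = $120,280.
Prior failure to appear (+$2,000 flat): $120,280 + $2,000 = $122,280.
Continuous local residence of ten or more years (−$14,250 flat): $122,280 − $14,250 = $108,030.
Two or more prior felony convictions (+$14,250 flat): $108,030 + $14,250 = $122,280.
Documented medical condition requiring ongoing local treatment (−20%): $122,280 × 0.8 = $97,824.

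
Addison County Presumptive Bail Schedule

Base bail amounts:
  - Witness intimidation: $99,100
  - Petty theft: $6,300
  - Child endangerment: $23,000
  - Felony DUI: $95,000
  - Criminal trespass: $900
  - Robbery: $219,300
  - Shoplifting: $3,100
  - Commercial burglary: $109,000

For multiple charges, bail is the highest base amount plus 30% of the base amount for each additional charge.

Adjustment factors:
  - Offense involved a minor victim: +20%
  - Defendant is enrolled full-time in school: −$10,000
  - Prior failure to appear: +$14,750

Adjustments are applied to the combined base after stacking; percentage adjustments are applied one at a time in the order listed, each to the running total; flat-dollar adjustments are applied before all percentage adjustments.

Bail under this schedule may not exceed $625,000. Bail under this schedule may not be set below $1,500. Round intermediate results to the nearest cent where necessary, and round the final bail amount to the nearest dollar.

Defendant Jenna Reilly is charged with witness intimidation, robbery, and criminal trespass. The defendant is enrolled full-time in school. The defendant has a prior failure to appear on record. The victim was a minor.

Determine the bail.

$304,860

Base amounts from the schedule: witness intimidation $99,100; robbery $219,300; criminal trespass $900.
Stacking rule: highest base plus 30% of each additional charge. Highest is robbery at $219,300. Additional: $99,100 × 30% = $29,730; $900 × 30% = $270. Combined base = $219,300 + $30,000 = $249,300.
Defendant is enrolled full-time in school (−$10,000 flat): $249,300 − $10,000 = $239,300.
Prior failure to appear (+$14,750 flat): $239,300 + $14,750 = $254,050.
Offense involved a minor victim (+20%): $254,050 × 1.2 = $304,860.
$304,860 is within the $625,000 maximum.
$304,860 is at or above the $1,500 minimum.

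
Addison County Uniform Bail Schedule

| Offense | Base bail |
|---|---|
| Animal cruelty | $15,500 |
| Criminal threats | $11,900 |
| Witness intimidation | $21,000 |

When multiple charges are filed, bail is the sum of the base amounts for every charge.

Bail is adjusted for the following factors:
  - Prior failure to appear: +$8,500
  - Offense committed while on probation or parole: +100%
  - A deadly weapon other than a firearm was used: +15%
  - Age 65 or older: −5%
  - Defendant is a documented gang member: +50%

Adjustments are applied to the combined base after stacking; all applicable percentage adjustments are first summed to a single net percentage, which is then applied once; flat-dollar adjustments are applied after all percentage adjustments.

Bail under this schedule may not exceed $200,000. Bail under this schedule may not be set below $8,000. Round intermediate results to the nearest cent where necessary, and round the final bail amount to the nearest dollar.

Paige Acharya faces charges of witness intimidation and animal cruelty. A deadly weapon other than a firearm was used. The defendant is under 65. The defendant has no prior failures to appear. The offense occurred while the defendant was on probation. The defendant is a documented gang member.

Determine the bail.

$96,725

Base amounts from the schedule: witness intimidation $21,000; animal cruelty $15,500.
Stacking rule: sum of all bases. $21,000 + $15,500 = $36,500.
Net percentage adjustment: +100% +15% +50% = +165%. $36,500 × 2.65 = $96,725.
$96,725 is within the $200,000 maximum.
$96,725 is at or above the $8,000 minimum.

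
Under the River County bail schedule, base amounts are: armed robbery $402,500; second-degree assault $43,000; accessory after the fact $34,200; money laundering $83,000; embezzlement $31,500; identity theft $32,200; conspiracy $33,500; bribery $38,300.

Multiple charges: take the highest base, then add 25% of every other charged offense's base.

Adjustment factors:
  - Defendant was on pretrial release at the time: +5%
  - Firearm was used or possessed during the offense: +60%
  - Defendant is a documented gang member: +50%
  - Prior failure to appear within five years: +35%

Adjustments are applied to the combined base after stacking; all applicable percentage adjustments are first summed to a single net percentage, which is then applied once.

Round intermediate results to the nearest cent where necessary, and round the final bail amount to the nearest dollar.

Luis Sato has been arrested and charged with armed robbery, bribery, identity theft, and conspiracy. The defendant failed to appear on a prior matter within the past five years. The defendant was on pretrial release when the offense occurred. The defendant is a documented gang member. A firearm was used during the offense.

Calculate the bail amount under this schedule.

Base amounts from the schedule: armed robbery $402,500; bribery $38,300; identity theft $32,200; conspiracy $33,500.
Stacking rule: highest base plus 25% of each additional charge. Highest is armed robbery at $402,500. Additional: $38,300 × 25% = $9,575; $32,200 × 25% = $8,050; $33,500 × 25% = $8,375. Combined base = $402,500 + $26,000 = $428,500.
Net percentage adjustment: +5% +60% +50% +35% = +150%. $428,500 × 2.5 = $1,071,250.

$1,071,250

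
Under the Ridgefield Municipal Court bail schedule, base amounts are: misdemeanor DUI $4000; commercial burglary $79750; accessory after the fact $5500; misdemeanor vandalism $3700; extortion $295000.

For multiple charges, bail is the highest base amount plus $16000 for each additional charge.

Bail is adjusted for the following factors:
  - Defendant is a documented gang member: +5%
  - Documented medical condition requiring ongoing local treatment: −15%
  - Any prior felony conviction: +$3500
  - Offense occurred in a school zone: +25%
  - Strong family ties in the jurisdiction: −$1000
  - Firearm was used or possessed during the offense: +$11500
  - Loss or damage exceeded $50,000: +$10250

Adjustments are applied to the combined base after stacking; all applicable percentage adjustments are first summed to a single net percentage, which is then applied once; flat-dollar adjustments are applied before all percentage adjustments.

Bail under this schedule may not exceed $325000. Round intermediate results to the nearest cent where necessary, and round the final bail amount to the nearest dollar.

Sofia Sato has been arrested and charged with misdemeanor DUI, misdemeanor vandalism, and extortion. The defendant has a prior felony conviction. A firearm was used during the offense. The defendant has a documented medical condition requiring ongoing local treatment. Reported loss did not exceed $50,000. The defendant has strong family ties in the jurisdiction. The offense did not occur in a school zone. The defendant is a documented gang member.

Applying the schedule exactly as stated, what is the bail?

$306900

Base amounts from the schedule: misdemeanor DUI $4000; misdemeanor vandalism $3700; extortion $295000.
Stacking rule: highest base plus $16000 per additional charge. Highest is extortion at $295000; 2 additional charges → +$32000. Combined base = $327000.
Any prior felony conviction (+$3500 flat): $327000 + $3500 = $330500.
Strong family ties in the jurisdiction (−$1000 flat): $330500 − $1000 = $329500.
Firearm was used or possessed during the offense (+$11500 flat): $329500 + $11500 = $341000.
Net percentage adjustment: +5% −15% = −10%. $341000 × 0.9 = $306900.
$306900 is within the $325000 maximum.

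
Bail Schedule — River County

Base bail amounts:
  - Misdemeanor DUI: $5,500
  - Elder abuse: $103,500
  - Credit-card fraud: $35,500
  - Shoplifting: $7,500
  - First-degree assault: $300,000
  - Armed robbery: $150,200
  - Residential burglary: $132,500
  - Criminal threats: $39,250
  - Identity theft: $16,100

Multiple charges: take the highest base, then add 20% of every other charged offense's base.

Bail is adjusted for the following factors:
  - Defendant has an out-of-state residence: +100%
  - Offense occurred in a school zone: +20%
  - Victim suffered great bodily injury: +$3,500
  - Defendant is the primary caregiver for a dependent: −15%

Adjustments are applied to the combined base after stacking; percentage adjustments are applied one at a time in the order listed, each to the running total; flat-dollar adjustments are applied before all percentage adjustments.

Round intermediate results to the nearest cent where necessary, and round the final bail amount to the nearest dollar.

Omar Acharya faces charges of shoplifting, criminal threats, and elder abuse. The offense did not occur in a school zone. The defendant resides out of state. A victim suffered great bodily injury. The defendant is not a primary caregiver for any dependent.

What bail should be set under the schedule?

Base amounts from the schedule: shoplifting $7,500; criminal threats $39,250; elder abuse $103,500.
Stacking rule: highest base plus 20% of each additional charge. Highest is elder abuse at $103,500. Additional: $7,500 × 20% = $1,500; $39,250 × 20% = $7,850. Combined base = $103,500 + $9,350 = $112,850.
Victim suffered great bodily injury (+$3,500 flat): $112,850 + $3,500 = $116,350.
Defendant has an out-of-state residence (+100%): $116,350 × 2 = $232,700.

$232,700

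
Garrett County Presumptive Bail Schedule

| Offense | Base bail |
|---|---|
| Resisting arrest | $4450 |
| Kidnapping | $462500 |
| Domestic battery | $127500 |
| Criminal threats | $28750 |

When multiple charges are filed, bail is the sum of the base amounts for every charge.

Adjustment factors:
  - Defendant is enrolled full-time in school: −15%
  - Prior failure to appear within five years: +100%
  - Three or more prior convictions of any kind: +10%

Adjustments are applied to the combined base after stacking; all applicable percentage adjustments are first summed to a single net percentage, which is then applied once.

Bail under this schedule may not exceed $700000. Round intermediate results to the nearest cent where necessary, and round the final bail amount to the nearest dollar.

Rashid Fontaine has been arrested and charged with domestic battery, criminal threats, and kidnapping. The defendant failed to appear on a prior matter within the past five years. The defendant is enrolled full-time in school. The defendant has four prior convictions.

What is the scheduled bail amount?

Base amounts from the schedule: domestic battery $127500; criminal threats $28750; kidnapping $462500.
Stacking rule: sum of all bases. $127500 + $28750 + $462500 = $618750.
Net percentage adjustment: −15% +100% +10% = +95%. $618750 × 1.95 = $1206562.50.
Result $1206562.50 exceeds the maximum of $700000; bail is capped at $700000.

$700000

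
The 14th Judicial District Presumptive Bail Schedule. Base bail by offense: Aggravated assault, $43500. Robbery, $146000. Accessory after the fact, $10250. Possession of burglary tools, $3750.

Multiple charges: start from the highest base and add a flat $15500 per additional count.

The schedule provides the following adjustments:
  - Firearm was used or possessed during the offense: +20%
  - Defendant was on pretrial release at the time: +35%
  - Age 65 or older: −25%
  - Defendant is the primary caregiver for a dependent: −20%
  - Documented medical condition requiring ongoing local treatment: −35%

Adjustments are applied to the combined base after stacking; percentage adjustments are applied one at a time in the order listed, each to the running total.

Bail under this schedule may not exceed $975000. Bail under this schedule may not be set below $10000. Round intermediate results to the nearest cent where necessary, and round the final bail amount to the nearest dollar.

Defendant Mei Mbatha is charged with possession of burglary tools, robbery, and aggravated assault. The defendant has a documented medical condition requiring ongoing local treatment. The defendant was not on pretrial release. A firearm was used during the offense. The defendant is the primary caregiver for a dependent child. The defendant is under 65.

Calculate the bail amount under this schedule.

$110448

Base amounts from the schedule: possession of burglary tools $3750; robbery $146000; aggravated assault $43500.
Stacking rule: highest base plus $15500 per additional charge. Highest is robbery at $146000; 2 additional charges → +$31000. Combined base = $177000.
Firearm was used or possessed during the offense (+20%): $177000 × 1.2 = $212400.
Defendant is the primary caregiver for a dependent (−20%): $212400 × 0.8 = $169920.
Documented medical condition requiring ongoing local treatment (−35%): $169920 × 0.65 = $110448.
$110448 is within the $975000 maximum.
$110448 is at or above the $10000 minimum.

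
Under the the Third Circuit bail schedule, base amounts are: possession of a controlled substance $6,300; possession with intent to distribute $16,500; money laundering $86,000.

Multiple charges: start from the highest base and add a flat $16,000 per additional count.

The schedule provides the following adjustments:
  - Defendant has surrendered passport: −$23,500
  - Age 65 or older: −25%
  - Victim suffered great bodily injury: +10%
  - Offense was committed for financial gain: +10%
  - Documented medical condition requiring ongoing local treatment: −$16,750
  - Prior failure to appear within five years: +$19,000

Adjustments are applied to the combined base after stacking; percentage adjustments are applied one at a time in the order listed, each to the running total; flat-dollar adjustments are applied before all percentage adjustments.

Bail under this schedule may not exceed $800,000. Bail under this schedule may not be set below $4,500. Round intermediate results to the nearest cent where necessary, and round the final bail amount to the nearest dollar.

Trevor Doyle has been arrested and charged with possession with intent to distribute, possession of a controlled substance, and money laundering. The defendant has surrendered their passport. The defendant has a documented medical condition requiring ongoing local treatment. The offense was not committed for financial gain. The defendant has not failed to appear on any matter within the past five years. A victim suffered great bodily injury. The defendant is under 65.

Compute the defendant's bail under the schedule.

$85,525

Base amounts from the schedule: possession with intent to distribute $16,500; possession of a controlled substance $6,300; money laundering $86,000.
Stacking rule: highest base plus $16,000 per additional charge. Highest is money laundering at $86,000; 2 additional charges → +$32,000. Combined base = $118,000.
Defendant has surrendered passport (−$23,500 flat): $118,000 − $23,500 = $94,500.
Documented medical condition requiring ongoing local treatment (−$16,750 flat): $94,500 − $16,750 = $77,750.
Victim suffered great bodily injury (+10%): $77,750 × 1.1 = $85,525.
$85,525 is within the $800,000 maximum.
$85,525 is at or above the $4,500 minimum.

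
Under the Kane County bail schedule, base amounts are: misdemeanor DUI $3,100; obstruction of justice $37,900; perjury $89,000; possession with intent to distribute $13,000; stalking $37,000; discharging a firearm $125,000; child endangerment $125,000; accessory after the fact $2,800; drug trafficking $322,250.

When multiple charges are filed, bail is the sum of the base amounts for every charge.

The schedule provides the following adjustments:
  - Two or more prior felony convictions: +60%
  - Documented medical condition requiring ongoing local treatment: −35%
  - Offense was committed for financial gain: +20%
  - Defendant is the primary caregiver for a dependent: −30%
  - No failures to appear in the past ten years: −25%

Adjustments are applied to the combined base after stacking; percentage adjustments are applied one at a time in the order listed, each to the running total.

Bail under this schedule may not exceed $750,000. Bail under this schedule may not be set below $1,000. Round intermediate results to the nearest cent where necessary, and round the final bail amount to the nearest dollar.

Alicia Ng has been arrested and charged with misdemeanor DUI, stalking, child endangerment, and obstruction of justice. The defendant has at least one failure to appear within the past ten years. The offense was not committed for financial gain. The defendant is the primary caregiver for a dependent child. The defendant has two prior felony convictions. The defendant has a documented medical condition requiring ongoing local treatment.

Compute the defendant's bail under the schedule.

$147,784

Base amounts from the schedule: misdemeanor DUI $3,100; stalking $37,000; child endangerment $125,000; obstruction of justice $37,900.
Stacking rule: sum of all bases. $3,100 + $37,000 + $125,000 + $37,900 = $203,000.
Two or more prior felony convictions (+60%): $203,000 × 1.6 = $324,800.
Documented medical condition requiring ongoing local treatment (−35%): $324,800 × 0.65 = $211,120.
Defendant is the primary caregiver for a dependent (−30%): $211,120 × 0.7 = $147,784.
$147,784 is within the $750,000 maximum.
$147,784 is at or above the $1,000 minimum.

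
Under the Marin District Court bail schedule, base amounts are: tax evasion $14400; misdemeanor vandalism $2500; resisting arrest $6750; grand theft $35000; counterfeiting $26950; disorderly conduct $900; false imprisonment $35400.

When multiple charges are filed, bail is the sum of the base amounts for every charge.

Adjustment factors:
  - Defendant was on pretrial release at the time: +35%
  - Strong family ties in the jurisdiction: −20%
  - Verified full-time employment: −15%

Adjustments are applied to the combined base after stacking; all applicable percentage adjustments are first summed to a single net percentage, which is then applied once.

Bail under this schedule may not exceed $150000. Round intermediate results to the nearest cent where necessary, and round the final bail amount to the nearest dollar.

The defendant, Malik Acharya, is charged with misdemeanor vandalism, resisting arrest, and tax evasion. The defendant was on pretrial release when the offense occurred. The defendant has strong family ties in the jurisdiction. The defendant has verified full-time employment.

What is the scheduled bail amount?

$23650

Base amounts from the schedule: misdemeanor vandalism $2500; resisting arrest $6750; tax evasion $14400.
Stacking rule: sum of all bases. $2500 + $6750 + $14400 = $23650.
Net percentage adjustment: +35% −20% −15% = +0%. $23650 × 1 = $23650.
$23650 is within the $150000 maximum.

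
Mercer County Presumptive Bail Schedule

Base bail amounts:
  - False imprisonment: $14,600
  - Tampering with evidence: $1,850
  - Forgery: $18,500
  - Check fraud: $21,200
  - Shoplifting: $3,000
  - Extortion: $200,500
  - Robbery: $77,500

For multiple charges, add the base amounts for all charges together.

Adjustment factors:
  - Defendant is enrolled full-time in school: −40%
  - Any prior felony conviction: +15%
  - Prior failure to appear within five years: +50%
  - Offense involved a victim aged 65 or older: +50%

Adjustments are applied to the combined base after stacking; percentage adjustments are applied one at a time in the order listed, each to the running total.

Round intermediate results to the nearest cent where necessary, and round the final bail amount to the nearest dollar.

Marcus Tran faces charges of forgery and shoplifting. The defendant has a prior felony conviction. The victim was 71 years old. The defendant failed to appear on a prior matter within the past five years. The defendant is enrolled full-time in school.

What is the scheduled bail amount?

Base amounts from the schedule: forgery $18,500; shoplifting $3,000.
Stacking rule: sum of all bases. $18,500 + $3,000 = $21,500.
Defendant is enrolled full-time in school (−40%): $21,500 × 0.6 = $12,900.
Any prior felony conviction (+15%): $12,900 × 1.15 = $14,835.
Prior failure to appear within five years (+50%): $14,835 × 1.5 = $22,252.50.
Offense involved a victim aged 65 or older (+50%): $22,252.50 × 1.5 = $33,378.75.
Rounded to the nearest dollar: $33,379.

$33,379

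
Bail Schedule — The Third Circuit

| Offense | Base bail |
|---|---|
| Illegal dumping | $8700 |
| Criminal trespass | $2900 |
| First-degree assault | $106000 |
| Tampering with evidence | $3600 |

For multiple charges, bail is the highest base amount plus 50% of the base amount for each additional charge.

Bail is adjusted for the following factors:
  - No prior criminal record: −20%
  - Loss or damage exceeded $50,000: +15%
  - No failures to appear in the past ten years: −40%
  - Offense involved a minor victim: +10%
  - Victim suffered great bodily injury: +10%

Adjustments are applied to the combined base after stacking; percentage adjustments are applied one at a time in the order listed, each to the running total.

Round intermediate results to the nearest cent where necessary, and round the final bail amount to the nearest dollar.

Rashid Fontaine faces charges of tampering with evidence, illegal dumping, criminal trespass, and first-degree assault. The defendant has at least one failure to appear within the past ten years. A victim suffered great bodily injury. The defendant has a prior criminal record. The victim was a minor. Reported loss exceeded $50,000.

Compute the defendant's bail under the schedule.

$158074

Base amounts from the schedule: tampering with evidence $3600; illegal dumping $8700; criminal trespass $2900; first-degree assault $106000.
Stacking rule: highest base plus 50% of each additional charge. Highest is first-degree assault at $106000. Additional: $3600 × 50% = $1800; $8700 × 50% = $4350; $2900 × 50% = $1450. Combined base = $106000 + $7600 = $113600.
Loss or damage exceeded $50,000 (+15%): $113600 × 1.15 = $130640.
Offense involved a minor victim (+10%): $130640 × 1.1 = $143704.
Victim suffered great bodily injury (+10%): $143704 × 1.1 = $158074.40.
Rounded to the nearest dollar: $158074.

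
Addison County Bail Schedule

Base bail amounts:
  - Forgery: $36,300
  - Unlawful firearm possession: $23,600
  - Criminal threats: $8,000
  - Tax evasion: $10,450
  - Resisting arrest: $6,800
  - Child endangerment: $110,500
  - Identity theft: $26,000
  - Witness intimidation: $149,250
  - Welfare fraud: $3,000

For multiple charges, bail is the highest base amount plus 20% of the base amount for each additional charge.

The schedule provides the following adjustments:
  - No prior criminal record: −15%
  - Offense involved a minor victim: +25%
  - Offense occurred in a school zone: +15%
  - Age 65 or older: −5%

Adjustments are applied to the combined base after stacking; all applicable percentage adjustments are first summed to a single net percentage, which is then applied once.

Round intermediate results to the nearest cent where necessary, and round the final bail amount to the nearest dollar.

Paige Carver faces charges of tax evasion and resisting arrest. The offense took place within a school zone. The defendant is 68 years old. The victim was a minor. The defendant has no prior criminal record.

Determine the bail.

$14,172

Base amounts from the schedule: tax evasion $10,450; resisting arrest $6,800.
Stacking rule: highest base plus 20% of each additional charge. Highest is tax evasion at $10,450. Additional: $6,800 × 20% = $1,360. Combined base = $10,450 + $1,360 = $11,810.
Net percentage adjustment: −15% +25% +15% −5% = +20%. $11,810 × 1.2 = $14,172.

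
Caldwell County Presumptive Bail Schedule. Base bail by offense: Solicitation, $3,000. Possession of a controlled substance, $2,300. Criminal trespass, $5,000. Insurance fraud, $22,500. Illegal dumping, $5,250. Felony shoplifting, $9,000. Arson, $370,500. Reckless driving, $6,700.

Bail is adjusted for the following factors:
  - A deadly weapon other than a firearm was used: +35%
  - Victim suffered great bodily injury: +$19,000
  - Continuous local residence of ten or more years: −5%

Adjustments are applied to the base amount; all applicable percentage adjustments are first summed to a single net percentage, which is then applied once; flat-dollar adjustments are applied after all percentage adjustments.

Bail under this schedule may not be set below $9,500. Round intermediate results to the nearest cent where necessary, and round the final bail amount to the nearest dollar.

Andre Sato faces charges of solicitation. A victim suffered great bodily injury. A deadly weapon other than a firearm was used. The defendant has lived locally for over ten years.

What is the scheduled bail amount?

$22,900

Base amounts from the schedule: solicitation $3,000.
Single charge. Combined base = $3,000.
Net percentage adjustment: +35% −5% = +30%. $3,000 × 1.3 = $3,900.
Victim suffered great bodily injury (+$19,000 flat): $3,900 + $19,000 = $22,900.
$22,900 is at or above the $9,500 minimum.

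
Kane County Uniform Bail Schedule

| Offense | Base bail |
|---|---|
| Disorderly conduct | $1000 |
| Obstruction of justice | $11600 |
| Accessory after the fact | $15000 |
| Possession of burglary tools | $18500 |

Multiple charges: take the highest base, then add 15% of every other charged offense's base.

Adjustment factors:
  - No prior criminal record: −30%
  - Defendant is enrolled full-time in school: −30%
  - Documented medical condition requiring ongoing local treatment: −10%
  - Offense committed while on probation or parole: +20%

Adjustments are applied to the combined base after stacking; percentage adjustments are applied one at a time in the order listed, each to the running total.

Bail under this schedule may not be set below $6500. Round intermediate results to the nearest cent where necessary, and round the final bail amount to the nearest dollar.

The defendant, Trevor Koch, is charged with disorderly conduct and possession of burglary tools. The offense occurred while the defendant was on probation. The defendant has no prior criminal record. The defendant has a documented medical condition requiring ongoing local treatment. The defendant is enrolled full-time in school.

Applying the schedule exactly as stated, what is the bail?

$9870

Base amounts from the schedule: disorderly conduct $1000; possession of burglary tools $18500.
Stacking rule: highest base plus 15% of each additional charge. Highest is possession of burglary tools at $18500. Additional: $1000 × 15% = $150. Combined base = $18500 + $150 = $18650.
No prior criminal record (−30%): $18650 × 0.7 = $13055.
Defendant is enrolled full-time in school (−30%): $13055 × 0.7 = $9138.50.
Documented medical condition requiring ongoing local treatment (−10%): $9138.50 × 0.9 = $8224.65.
Offense committed while on probation or parole (+20%): $8224.65 × 1.2 = $9869.58.
$9869.58 is at or above the $6500 minimum.
Rounded to the nearest dollar: $9870.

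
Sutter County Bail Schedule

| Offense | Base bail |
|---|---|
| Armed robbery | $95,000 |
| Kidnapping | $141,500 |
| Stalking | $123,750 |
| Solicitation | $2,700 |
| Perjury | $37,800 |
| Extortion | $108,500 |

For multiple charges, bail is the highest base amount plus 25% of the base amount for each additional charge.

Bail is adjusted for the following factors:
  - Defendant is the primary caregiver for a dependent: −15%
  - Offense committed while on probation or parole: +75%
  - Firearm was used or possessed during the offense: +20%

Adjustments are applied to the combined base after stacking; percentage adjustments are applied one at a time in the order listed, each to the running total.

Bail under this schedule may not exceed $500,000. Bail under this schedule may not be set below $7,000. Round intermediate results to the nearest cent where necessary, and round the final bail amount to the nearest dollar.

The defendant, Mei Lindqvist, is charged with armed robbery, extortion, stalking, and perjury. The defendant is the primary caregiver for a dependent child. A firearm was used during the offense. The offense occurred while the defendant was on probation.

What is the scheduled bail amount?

Base amounts from the schedule: armed robbery $95,000; extortion $108,500; stalking $123,750; perjury $37,800.
Stacking rule: highest base plus 25% of each additional charge. Highest is stalking at $123,750. Additional: $95,000 × 25% = $23,750; $108,500 × 25% = $27,125; $37,800 × 25% = $9,450. Combined base = $123,750 + $60,325 = $184,075.
Defendant is the primary caregiver for a dependent (−15%): $184,075 × 0.85 = $156,463.75.
Offense committed while on probation or parole (+75%): $156,463.75 × 1.75 = $273,811.56.
Firearm was used or possessed during the offense (+20%): $273,811.56 × 1.2 = $328,573.87.
$328,573.87 is within the $500,000 maximum.
$328,573.87 is at or above the $7,000 minimum.
Rounded to the nearest dollar: $328,574.

$328,574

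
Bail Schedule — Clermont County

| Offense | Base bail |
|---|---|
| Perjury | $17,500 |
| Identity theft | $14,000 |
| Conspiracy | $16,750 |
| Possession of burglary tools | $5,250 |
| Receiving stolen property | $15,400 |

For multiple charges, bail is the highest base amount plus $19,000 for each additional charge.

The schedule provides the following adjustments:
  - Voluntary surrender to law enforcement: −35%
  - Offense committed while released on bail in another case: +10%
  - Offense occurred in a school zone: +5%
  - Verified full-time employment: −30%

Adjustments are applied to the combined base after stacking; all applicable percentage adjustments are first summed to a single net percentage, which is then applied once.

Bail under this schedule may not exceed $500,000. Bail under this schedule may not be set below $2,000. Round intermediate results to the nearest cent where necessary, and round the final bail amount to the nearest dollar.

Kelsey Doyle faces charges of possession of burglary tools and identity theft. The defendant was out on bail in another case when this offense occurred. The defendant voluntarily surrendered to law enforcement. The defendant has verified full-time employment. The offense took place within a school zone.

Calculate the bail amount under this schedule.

$16,500

Base amounts from the schedule: possession of burglary tools $5,250; identity theft $14,000.
Stacking rule: highest base plus $19,000 per additional charge. Highest is identity theft at $14,000; 1 additional charge → +$19,000. Combined base = $33,000.
Net percentage adjustment: −35% +10% +5% −30% = −50%. $33,000 × 0.5 = $16,500.
$16,500 is within the $500,000 maximum.
$16,500 is at or above the $2,000 minimum.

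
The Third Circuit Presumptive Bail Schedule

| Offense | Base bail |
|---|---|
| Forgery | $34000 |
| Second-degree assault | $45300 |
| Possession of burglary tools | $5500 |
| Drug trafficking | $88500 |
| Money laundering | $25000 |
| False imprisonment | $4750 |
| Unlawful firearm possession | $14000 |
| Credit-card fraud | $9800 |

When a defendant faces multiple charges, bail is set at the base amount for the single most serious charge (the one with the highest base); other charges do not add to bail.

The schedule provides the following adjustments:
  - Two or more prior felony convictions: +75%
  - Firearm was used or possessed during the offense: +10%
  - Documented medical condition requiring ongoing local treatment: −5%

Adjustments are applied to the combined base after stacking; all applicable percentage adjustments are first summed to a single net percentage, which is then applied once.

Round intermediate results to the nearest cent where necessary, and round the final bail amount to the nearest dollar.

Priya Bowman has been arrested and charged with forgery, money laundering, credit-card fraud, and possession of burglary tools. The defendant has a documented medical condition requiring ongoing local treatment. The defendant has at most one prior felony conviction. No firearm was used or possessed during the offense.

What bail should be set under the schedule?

Base amounts from the schedule: forgery $34000; money laundering $25000; credit-card fraud $9800; possession of burglary tools $5500.
Stacking rule: use the highest base only. Highest is forgery at $34000. Combined base = $34000.
Documented medical condition requiring ongoing local treatment (−5%): $34000 × 0.95 = $32300.

$32300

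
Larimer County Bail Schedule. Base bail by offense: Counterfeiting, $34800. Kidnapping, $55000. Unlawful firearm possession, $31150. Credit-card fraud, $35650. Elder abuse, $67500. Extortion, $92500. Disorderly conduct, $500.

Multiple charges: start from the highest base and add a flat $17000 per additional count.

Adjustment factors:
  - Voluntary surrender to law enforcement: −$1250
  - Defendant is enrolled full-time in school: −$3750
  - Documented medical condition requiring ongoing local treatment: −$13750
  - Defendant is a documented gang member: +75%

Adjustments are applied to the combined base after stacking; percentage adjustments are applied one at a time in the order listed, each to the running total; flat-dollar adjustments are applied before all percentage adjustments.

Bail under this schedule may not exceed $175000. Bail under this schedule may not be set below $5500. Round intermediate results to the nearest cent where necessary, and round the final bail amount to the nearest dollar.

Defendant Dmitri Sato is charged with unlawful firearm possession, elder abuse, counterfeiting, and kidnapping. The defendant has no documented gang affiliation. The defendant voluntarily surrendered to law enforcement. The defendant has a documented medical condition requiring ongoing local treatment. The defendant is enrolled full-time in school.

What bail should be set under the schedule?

$99750

Base amounts from the schedule: unlawful firearm possession $31150; elder abuse $67500; counterfeiting $34800; kidnapping $55000.
Stacking rule: highest base plus $17000 per additional charge. Highest is elder abuse at $67500; 3 additional charges → +$51000. Combined base = $118500.
Voluntary surrender to law enforcement (−$1250 flat): $118500 − $1250 = $117250.
Defendant is enrolled full-time in school (−$3750 flat): $117250 − $3750 = $113500.
Documented medical condition requiring ongoing local treatment (−$13750 flat): $113500 − $13750 = $99750.
$99750 is within the $175000 maximum.
$99750 is at or above the $5500 minimum.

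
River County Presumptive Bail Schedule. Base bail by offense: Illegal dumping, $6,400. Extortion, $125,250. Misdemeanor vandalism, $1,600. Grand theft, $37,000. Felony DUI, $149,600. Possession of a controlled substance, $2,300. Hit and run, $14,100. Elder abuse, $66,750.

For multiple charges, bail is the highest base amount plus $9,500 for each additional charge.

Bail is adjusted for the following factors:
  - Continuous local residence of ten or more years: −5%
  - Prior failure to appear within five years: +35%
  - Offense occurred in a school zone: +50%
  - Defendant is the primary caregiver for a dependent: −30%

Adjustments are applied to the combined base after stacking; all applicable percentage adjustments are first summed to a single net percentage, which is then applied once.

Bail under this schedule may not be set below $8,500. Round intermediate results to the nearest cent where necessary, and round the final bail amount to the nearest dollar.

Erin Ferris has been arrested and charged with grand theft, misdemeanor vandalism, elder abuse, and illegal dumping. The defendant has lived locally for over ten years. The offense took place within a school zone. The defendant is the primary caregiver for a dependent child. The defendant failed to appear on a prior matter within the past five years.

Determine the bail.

$142,875

Base amounts from the schedule: grand theft $37,000; misdemeanor vandalism $1,600; elder abuse $66,750; illegal dumping $6,400.
Stacking rule: highest base plus $9,500 per additional charge. Highest is elder abuse at $66,750; 3 additional charges → +$28,500. Combined base = $95,250.
Net percentage adjustment: −5% +35% +50% −30% = +50%. $95,250 × 1.5 = $142,875.
$142,875 is at or above the $8,500 minimum.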